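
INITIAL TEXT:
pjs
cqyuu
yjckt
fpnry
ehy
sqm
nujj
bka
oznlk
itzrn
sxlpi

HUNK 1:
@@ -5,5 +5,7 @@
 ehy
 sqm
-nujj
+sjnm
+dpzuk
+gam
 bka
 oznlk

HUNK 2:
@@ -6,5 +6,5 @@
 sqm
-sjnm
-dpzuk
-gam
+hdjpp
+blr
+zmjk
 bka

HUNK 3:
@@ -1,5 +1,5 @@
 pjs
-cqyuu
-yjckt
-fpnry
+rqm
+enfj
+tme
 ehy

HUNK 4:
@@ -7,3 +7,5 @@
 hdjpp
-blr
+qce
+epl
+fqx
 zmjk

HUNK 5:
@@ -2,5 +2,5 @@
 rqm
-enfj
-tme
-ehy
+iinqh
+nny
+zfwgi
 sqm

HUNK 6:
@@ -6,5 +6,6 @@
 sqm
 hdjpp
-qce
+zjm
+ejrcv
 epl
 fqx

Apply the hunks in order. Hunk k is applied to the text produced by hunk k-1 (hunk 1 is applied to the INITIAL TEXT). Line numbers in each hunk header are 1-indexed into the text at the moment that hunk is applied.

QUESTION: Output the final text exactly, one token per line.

Hunk 1: at line 5 remove [nujj] add [sjnm,dpzuk,gam] -> 13 lines: pjs cqyuu yjckt fpnry ehy sqm sjnm dpzuk gam bka oznlk itzrn sxlpi
Hunk 2: at line 6 remove [sjnm,dpzuk,gam] add [hdjpp,blr,zmjk] -> 13 lines: pjs cqyuu yjckt fpnry ehy sqm hdjpp blr zmjk bka oznlk itzrn sxlpi
Hunk 3: at line 1 remove [cqyuu,yjckt,fpnry] add [rqm,enfj,tme] -> 13 lines: pjs rqm enfj tme ehy sqm hdjpp blr zmjk bka oznlk itzrn sxlpi
Hunk 4: at line 7 remove [blr] add [qce,epl,fqx] -> 15 lines: pjs rqm enfj tme ehy sqm hdjpp qce epl fqx zmjk bka oznlk itzrn sxlpi
Hunk 5: at line 2 remove [enfj,tme,ehy] add [iinqh,nny,zfwgi] -> 15 lines: pjs rqm iinqh nny zfwgi sqm hdjpp qce epl fqx zmjk bka oznlk itzrn sxlpi
Hunk 6: at line 6 remove [qce] add [zjm,ejrcv] -> 16 lines: pjs rqm iinqh nny zfwgi sqm hdjpp zjm ejrcv epl fqx zmjk bka oznlk itzrn sxlpi

Answer: pjs
rqm
iinqh
nny
zfwgi
sqm
hdjpp
zjm
ejrcv
epl
fqx
zmjk
bka
oznlk
itzrn
sxlpi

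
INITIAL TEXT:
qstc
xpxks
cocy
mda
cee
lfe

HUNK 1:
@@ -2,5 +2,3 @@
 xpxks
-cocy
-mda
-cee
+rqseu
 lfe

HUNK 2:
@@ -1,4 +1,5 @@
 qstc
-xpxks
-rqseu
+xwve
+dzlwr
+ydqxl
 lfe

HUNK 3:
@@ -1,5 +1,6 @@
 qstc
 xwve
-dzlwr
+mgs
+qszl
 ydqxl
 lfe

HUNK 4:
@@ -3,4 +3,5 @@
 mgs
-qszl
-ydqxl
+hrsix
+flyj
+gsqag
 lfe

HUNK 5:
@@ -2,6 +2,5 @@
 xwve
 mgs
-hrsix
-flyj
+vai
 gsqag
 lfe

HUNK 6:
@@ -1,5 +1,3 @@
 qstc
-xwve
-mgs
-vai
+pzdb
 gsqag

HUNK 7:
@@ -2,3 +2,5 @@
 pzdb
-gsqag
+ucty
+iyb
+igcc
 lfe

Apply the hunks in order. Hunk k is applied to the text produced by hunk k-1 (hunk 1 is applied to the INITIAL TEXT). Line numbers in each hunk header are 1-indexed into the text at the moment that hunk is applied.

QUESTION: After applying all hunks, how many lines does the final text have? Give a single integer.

Hunk 1: at line 2 remove [cocy,mda,cee] add [rqseu] -> 4 lines: qstc xpxks rqseu lfe
Hunk 2: at line 1 remove [xpxks,rqseu] add [xwve,dzlwr,ydqxl] -> 5 lines: qstc xwve dzlwr ydqxl lfe
Hunk 3: at line 1 remove [dzlwr] add [mgs,qszl] -> 6 lines: qstc xwve mgs qszl ydqxl lfe
Hunk 4: at line 3 remove [qszl,ydqxl] add [hrsix,flyj,gsqag] -> 7 lines: qstc xwve mgs hrsix flyj gsqag lfe
Hunk 5: at line 2 remove [hrsix,flyj] add [vai] -> 6 lines: qstc xwve mgs vai gsqag lfe
Hunk 6: at line 1 remove [xwve,mgs,vai] add [pzdb] -> 4 lines: qstc pzdb gsqag lfe
Hunk 7: at line 2 remove [gsqag] add [ucty,iyb,igcc] -> 6 lines: qstc pzdb ucty iyb igcc lfe
Final line count: 6

Answer: 6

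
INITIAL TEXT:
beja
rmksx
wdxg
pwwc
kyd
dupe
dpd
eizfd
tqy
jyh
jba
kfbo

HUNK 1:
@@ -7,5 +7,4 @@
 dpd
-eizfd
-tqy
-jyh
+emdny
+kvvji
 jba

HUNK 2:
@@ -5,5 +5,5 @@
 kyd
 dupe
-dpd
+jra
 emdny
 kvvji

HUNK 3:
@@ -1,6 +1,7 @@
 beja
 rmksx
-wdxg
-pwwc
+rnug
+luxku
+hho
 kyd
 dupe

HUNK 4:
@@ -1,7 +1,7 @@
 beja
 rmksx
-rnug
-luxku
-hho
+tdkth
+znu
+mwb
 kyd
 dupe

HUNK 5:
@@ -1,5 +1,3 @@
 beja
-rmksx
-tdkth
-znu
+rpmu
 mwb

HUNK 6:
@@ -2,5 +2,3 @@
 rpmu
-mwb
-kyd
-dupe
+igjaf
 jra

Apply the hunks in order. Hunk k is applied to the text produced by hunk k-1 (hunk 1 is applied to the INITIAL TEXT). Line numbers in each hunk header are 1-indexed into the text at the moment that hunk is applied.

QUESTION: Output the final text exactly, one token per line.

Hunk 1: at line 7 remove [eizfd,tqy,jyh] add [emdny,kvvji] -> 11 lines: beja rmksx wdxg pwwc kyd dupe dpd emdny kvvji jba kfbo
Hunk 2: at line 5 remove [dpd] add [jra] -> 11 lines: beja rmksx wdxg pwwc kyd dupe jra emdny kvvji jba kfbo
Hunk 3: at line 1 remove [wdxg,pwwc] add [rnug,luxku,hho] -> 12 lines: beja rmksx rnug luxku hho kyd dupe jra emdny kvvji jba kfbo
Hunk 4: at line 1 remove [rnug,luxku,hho] add [tdkth,znu,mwb] -> 12 lines: beja rmksx tdkth znu mwb kyd dupe jra emdny kvvji jba kfbo
Hunk 5: at line 1 remove [rmksx,tdkth,znu] add [rpmu] -> 10 lines: beja rpmu mwb kyd dupe jra emdny kvvji jba kfbo
Hunk 6: at line 2 remove [mwb,kyd,dupe] add [igjaf] -> 8 lines: beja rpmu igjaf jra emdny kvvji jba kfbo

Answer: beja
rpmu
igjaf
jra
emdny
kvvji
jba
kfbo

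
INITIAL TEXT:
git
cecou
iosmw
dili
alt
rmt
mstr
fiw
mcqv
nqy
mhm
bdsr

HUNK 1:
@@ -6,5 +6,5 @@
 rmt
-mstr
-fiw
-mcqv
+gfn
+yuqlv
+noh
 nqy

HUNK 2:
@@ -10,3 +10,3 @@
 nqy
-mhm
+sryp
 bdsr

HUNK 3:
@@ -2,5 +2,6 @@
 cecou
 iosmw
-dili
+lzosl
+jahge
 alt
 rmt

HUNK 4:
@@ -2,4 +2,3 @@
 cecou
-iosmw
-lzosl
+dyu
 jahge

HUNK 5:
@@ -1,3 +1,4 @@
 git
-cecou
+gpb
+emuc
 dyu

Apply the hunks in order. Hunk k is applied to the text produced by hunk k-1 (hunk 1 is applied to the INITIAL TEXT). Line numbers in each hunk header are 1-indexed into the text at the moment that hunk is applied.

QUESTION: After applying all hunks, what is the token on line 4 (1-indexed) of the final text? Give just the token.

Answer: dyu

Derivation:
Hunk 1: at line 6 remove [mstr,fiw,mcqv] add [gfn,yuqlv,noh] -> 12 lines: git cecou iosmw dili alt rmt gfn yuqlv noh nqy mhm bdsr
Hunk 2: at line 10 remove [mhm] add [sryp] -> 12 lines: git cecou iosmw dili alt rmt gfn yuqlv noh nqy sryp bdsr
Hunk 3: at line 2 remove [dili] add [lzosl,jahge] -> 13 lines: git cecou iosmw lzosl jahge alt rmt gfn yuqlv noh nqy sryp bdsr
Hunk 4: at line 2 remove [iosmw,lzosl] add [dyu] -> 12 lines: git cecou dyu jahge alt rmt gfn yuqlv noh nqy sryp bdsr
Hunk 5: at line 1 remove [cecou] add [gpb,emuc] -> 13 lines: git gpb emuc dyu jahge alt rmt gfn yuqlv noh nqy sryp bdsr
Final line 4: dyu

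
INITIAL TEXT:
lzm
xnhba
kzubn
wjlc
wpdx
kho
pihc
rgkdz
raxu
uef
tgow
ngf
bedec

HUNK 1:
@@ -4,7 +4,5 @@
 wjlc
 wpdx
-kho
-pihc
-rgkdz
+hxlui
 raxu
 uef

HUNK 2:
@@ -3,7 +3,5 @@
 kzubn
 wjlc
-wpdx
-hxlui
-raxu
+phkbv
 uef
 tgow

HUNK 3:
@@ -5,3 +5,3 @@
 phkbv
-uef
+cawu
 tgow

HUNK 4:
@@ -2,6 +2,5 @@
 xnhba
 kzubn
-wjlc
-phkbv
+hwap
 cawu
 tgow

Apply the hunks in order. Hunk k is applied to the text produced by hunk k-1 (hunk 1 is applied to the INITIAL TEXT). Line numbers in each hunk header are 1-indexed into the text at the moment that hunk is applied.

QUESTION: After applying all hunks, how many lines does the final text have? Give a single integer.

Answer: 8

Derivation:
Hunk 1: at line 4 remove [kho,pihc,rgkdz] add [hxlui] -> 11 lines: lzm xnhba kzubn wjlc wpdx hxlui raxu uef tgow ngf bedec
Hunk 2: at line 3 remove [wpdx,hxlui,raxu] add [phkbv] -> 9 lines: lzm xnhba kzubn wjlc phkbv uef tgow ngf bedec
Hunk 3: at line 5 remove [uef] add [cawu] -> 9 lines: lzm xnhba kzubn wjlc phkbv cawu tgow ngf bedec
Hunk 4: at line 2 remove [wjlc,phkbv] add [hwap] -> 8 lines: lzm xnhba kzubn hwap cawu tgow ngf bedec
Final line count: 8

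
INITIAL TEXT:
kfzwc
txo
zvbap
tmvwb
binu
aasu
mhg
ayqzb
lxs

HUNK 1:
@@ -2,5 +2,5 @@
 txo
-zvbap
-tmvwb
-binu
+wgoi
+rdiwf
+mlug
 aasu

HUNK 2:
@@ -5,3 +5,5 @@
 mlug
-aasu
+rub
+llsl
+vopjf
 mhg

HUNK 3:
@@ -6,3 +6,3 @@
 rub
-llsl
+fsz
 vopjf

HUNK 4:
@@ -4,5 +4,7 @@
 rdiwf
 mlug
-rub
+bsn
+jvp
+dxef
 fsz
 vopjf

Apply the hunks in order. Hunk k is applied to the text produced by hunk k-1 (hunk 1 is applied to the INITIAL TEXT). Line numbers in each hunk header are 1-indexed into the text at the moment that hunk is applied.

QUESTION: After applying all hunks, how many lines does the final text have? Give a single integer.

Answer: 13

Derivation:
Hunk 1: at line 2 remove [zvbap,tmvwb,binu] add [wgoi,rdiwf,mlug] -> 9 lines: kfzwc txo wgoi rdiwf mlug aasu mhg ayqzb lxs
Hunk 2: at line 5 remove [aasu] add [rub,llsl,vopjf] -> 11 lines: kfzwc txo wgoi rdiwf mlug rub llsl vopjf mhg ayqzb lxs
Hunk 3: at line 6 remove [llsl] add [fsz] -> 11 lines: kfzwc txo wgoi rdiwf mlug rub fsz vopjf mhg ayqzb lxs
Hunk 4: at line 4 remove [rub] add [bsn,jvp,dxef] -> 13 lines: kfzwc txo wgoi rdiwf mlug bsn jvp dxef fsz vopjf mhg ayqzb lxs
Final line count: 13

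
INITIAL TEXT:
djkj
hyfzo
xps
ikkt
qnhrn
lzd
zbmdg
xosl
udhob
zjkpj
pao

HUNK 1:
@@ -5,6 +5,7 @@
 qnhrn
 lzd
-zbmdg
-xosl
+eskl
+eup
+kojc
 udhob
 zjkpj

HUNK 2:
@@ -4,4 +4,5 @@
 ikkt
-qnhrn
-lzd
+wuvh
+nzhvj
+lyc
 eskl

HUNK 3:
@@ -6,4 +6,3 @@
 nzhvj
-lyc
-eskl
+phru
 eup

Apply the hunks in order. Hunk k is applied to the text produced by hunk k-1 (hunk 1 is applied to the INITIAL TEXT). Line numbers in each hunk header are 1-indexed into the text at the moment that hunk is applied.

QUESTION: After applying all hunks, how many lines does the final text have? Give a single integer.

Hunk 1: at line 5 remove [zbmdg,xosl] add [eskl,eup,kojc] -> 12 lines: djkj hyfzo xps ikkt qnhrn lzd eskl eup kojc udhob zjkpj pao
Hunk 2: at line 4 remove [qnhrn,lzd] add [wuvh,nzhvj,lyc] -> 13 lines: djkj hyfzo xps ikkt wuvh nzhvj lyc eskl eup kojc udhob zjkpj pao
Hunk 3: at line 6 remove [lyc,eskl] add [phru] -> 12 lines: djkj hyfzo xps ikkt wuvh nzhvj phru eup kojc udhob zjkpj pao
Final line count: 12

Answer: 12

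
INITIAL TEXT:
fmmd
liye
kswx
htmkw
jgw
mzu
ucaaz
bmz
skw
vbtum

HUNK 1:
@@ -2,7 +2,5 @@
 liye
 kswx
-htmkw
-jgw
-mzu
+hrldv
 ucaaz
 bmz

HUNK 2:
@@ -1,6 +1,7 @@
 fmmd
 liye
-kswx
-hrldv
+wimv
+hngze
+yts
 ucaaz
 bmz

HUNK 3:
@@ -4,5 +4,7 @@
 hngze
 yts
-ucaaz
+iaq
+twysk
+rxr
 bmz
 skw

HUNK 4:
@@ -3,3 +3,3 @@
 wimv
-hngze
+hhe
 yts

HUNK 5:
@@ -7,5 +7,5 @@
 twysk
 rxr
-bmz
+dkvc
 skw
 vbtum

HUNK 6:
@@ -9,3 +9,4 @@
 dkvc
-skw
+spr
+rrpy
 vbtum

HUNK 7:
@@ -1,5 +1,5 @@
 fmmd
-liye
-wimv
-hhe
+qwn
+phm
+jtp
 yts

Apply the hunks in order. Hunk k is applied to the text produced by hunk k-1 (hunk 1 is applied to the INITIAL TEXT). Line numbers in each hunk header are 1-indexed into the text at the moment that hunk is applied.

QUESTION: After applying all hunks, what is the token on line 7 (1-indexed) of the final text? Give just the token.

Answer: twysk

Derivation:
Hunk 1: at line 2 remove [htmkw,jgw,mzu] add [hrldv] -> 8 lines: fmmd liye kswx hrldv ucaaz bmz skw vbtum
Hunk 2: at line 1 remove [kswx,hrldv] add [wimv,hngze,yts] -> 9 lines: fmmd liye wimv hngze yts ucaaz bmz skw vbtum
Hunk 3: at line 4 remove [ucaaz] add [iaq,twysk,rxr] -> 11 lines: fmmd liye wimv hngze yts iaq twysk rxr bmz skw vbtum
Hunk 4: at line 3 remove [hngze] add [hhe] -> 11 lines: fmmd liye wimv hhe yts iaq twysk rxr bmz skw vbtum
Hunk 5: at line 7 remove [bmz] add [dkvc] -> 11 lines: fmmd liye wimv hhe yts iaq twysk rxr dkvc skw vbtum
Hunk 6: at line 9 remove [skw] add [spr,rrpy] -> 12 lines: fmmd liye wimv hhe yts iaq twysk rxr dkvc spr rrpy vbtum
Hunk 7: at line 1 remove [liye,wimv,hhe] add [qwn,phm,jtp] -> 12 lines: fmmd qwn phm jtp yts iaq twysk rxr dkvc spr rrpy vbtum
Final line 7: twysk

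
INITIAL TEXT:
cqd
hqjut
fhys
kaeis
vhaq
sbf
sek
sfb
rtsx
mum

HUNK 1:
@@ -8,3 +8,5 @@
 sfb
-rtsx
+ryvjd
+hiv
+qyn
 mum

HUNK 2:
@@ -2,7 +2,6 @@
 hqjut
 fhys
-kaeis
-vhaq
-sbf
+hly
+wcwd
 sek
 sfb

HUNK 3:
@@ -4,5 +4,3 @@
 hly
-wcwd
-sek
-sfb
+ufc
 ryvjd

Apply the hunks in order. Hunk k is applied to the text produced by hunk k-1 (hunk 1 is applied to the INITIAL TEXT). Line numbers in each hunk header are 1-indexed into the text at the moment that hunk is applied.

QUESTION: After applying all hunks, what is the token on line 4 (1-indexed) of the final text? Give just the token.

Hunk 1: at line 8 remove [rtsx] add [ryvjd,hiv,qyn] -> 12 lines: cqd hqjut fhys kaeis vhaq sbf sek sfb ryvjd hiv qyn mum
Hunk 2: at line 2 remove [kaeis,vhaq,sbf] add [hly,wcwd] -> 11 lines: cqd hqjut fhys hly wcwd sek sfb ryvjd hiv qyn mum
Hunk 3: at line 4 remove [wcwd,sek,sfb] add [ufc] -> 9 lines: cqd hqjut fhys hly ufc ryvjd hiv qyn mum
Final line 4: hly

Answer: hly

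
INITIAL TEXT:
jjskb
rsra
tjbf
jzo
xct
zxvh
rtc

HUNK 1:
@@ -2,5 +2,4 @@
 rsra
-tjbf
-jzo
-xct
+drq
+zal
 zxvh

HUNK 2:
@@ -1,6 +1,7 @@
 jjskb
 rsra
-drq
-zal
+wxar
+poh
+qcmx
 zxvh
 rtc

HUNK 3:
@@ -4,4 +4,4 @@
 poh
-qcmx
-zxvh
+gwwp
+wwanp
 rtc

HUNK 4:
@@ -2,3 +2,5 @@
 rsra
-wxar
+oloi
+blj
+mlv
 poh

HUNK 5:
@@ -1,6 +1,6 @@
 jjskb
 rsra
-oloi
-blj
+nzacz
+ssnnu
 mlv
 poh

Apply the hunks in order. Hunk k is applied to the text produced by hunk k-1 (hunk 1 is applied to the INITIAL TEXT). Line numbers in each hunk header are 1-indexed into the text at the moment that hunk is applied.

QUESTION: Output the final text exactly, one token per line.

Hunk 1: at line 2 remove [tjbf,jzo,xct] add [drq,zal] -> 6 lines: jjskb rsra drq zal zxvh rtc
Hunk 2: at line 1 remove [drq,zal] add [wxar,poh,qcmx] -> 7 lines: jjskb rsra wxar poh qcmx zxvh rtc
Hunk 3: at line 4 remove [qcmx,zxvh] add [gwwp,wwanp] -> 7 lines: jjskb rsra wxar poh gwwp wwanp rtc
Hunk 4: at line 2 remove [wxar] add [oloi,blj,mlv] -> 9 lines: jjskb rsra oloi blj mlv poh gwwp wwanp rtc
Hunk 5: at line 1 remove [oloi,blj] add [nzacz,ssnnu] -> 9 lines: jjskb rsra nzacz ssnnu mlv poh gwwp wwanp rtc

Answer: jjskb
rsra
nzacz
ssnnu
mlv
poh
gwwp
wwanp
rtc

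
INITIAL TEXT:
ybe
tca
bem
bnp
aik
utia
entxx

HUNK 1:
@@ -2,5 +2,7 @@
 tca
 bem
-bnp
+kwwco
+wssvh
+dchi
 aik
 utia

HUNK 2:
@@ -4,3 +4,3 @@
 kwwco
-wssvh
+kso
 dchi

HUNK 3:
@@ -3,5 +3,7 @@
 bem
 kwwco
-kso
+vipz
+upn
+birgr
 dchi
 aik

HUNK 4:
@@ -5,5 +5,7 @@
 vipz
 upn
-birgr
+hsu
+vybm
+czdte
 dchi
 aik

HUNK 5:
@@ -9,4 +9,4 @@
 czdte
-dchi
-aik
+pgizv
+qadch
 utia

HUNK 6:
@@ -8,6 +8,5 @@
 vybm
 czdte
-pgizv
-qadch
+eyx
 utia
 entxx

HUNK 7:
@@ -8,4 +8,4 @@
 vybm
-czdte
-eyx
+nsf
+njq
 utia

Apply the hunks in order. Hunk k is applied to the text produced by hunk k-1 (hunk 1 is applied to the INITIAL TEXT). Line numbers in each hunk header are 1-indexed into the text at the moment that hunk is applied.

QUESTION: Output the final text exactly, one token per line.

Hunk 1: at line 2 remove [bnp] add [kwwco,wssvh,dchi] -> 9 lines: ybe tca bem kwwco wssvh dchi aik utia entxx
Hunk 2: at line 4 remove [wssvh] add [kso] -> 9 lines: ybe tca bem kwwco kso dchi aik utia entxx
Hunk 3: at line 3 remove [kso] add [vipz,upn,birgr] -> 11 lines: ybe tca bem kwwco vipz upn birgr dchi aik utia entxx
Hunk 4: at line 5 remove [birgr] add [hsu,vybm,czdte] -> 13 lines: ybe tca bem kwwco vipz upn hsu vybm czdte dchi aik utia entxx
Hunk 5: at line 9 remove [dchi,aik] add [pgizv,qadch] -> 13 lines: ybe tca bem kwwco vipz upn hsu vybm czdte pgizv qadch utia entxx
Hunk 6: at line 8 remove [pgizv,qadch] add [eyx] -> 12 lines: ybe tca bem kwwco vipz upn hsu vybm czdte eyx utia entxx
Hunk 7: at line 8 remove [czdte,eyx] add [nsf,njq] -> 12 lines: ybe tca bem kwwco vipz upn hsu vybm nsf njq utia entxx

Answer: ybe
tca
bem
kwwco
vipz
upn
hsu
vybm
nsf
njq
utia
entxx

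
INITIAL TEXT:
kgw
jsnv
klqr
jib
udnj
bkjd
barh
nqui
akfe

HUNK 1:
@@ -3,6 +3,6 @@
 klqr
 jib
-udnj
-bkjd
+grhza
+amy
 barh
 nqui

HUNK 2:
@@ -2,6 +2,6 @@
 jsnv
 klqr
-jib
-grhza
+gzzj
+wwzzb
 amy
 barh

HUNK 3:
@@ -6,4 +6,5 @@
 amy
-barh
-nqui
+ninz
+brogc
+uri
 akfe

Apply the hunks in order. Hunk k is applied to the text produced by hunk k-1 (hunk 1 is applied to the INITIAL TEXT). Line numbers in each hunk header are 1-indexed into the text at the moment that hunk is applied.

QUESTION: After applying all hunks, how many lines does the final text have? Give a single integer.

Hunk 1: at line 3 remove [udnj,bkjd] add [grhza,amy] -> 9 lines: kgw jsnv klqr jib grhza amy barh nqui akfe
Hunk 2: at line 2 remove [jib,grhza] add [gzzj,wwzzb] -> 9 lines: kgw jsnv klqr gzzj wwzzb amy barh nqui akfe
Hunk 3: at line 6 remove [barh,nqui] add [ninz,brogc,uri] -> 10 lines: kgw jsnv klqr gzzj wwzzb amy ninz brogc uri akfe
Final line count: 10

Answer: 10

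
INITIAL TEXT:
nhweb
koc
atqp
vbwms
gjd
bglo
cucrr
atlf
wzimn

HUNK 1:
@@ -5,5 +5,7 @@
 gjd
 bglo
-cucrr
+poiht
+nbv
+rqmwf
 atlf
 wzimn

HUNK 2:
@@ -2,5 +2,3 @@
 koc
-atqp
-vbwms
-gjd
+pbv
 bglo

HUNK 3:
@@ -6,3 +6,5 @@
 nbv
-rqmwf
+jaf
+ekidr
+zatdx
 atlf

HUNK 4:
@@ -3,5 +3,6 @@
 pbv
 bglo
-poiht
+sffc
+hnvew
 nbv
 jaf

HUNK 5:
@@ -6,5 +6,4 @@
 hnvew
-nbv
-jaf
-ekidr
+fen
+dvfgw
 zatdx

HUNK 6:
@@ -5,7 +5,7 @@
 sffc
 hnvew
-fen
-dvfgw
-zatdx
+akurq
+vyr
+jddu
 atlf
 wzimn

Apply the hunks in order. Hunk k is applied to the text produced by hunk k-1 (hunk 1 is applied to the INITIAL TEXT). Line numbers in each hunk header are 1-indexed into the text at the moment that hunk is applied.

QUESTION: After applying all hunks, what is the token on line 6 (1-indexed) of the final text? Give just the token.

Answer: hnvew

Derivation:
Hunk 1: at line 5 remove [cucrr] add [poiht,nbv,rqmwf] -> 11 lines: nhweb koc atqp vbwms gjd bglo poiht nbv rqmwf atlf wzimn
Hunk 2: at line 2 remove [atqp,vbwms,gjd] add [pbv] -> 9 lines: nhweb koc pbv bglo poiht nbv rqmwf atlf wzimn
Hunk 3: at line 6 remove [rqmwf] add [jaf,ekidr,zatdx] -> 11 lines: nhweb koc pbv bglo poiht nbv jaf ekidr zatdx atlf wzimn
Hunk 4: at line 3 remove [poiht] add [sffc,hnvew] -> 12 lines: nhweb koc pbv bglo sffc hnvew nbv jaf ekidr zatdx atlf wzimn
Hunk 5: at line 6 remove [nbv,jaf,ekidr] add [fen,dvfgw] -> 11 lines: nhweb koc pbv bglo sffc hnvew fen dvfgw zatdx atlf wzimn
Hunk 6: at line 5 remove [fen,dvfgw,zatdx] add [akurq,vyr,jddu] -> 11 lines: nhweb koc pbv bglo sffc hnvew akurq vyr jddu atlf wzimn
Final line 6: hnvew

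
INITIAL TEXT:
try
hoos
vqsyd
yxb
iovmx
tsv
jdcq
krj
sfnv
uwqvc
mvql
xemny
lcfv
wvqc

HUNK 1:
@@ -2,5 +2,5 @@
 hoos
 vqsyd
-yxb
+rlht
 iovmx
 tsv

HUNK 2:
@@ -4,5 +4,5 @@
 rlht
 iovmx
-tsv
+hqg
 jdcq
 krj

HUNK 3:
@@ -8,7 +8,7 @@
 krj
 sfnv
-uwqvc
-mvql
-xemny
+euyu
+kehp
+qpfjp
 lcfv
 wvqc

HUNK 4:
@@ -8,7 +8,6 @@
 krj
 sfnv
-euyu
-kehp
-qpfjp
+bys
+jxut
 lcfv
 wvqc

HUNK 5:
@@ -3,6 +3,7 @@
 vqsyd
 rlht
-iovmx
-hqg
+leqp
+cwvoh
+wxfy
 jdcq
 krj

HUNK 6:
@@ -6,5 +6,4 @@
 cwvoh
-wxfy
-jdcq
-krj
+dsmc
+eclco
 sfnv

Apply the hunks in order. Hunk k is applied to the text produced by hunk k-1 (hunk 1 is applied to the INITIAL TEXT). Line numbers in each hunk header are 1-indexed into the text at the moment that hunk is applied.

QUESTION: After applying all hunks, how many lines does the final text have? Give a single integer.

Hunk 1: at line 2 remove [yxb] add [rlht] -> 14 lines: try hoos vqsyd rlht iovmx tsv jdcq krj sfnv uwqvc mvql xemny lcfv wvqc
Hunk 2: at line 4 remove [tsv] add [hqg] -> 14 lines: try hoos vqsyd rlht iovmx hqg jdcq krj sfnv uwqvc mvql xemny lcfv wvqc
Hunk 3: at line 8 remove [uwqvc,mvql,xemny] add [euyu,kehp,qpfjp] -> 14 lines: try hoos vqsyd rlht iovmx hqg jdcq krj sfnv euyu kehp qpfjp lcfv wvqc
Hunk 4: at line 8 remove [euyu,kehp,qpfjp] add [bys,jxut] -> 13 lines: try hoos vqsyd rlht iovmx hqg jdcq krj sfnv bys jxut lcfv wvqc
Hunk 5: at line 3 remove [iovmx,hqg] add [leqp,cwvoh,wxfy] -> 14 lines: try hoos vqsyd rlht leqp cwvoh wxfy jdcq krj sfnv bys jxut lcfv wvqc
Hunk 6: at line 6 remove [wxfy,jdcq,krj] add [dsmc,eclco] -> 13 lines: try hoos vqsyd rlht leqp cwvoh dsmc eclco sfnv bys jxut lcfv wvqc
Final line count: 13

Answer: 13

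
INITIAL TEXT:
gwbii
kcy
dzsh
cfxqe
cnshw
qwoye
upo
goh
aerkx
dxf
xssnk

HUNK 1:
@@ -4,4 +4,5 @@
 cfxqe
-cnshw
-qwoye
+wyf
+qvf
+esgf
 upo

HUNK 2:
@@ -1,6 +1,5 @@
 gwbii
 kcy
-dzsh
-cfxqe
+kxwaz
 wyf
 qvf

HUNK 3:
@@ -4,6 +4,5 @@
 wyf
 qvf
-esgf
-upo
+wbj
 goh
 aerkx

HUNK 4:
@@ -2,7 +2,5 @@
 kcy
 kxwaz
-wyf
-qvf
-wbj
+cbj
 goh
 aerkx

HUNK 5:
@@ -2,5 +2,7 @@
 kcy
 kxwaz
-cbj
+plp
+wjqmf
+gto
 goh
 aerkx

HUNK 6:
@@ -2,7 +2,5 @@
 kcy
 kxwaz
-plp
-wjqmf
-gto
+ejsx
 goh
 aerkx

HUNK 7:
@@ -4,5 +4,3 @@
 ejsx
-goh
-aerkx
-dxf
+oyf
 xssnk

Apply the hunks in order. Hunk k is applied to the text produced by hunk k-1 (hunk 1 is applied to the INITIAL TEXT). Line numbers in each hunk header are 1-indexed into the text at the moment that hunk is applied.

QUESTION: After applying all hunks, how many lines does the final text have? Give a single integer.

Hunk 1: at line 4 remove [cnshw,qwoye] add [wyf,qvf,esgf] -> 12 lines: gwbii kcy dzsh cfxqe wyf qvf esgf upo goh aerkx dxf xssnk
Hunk 2: at line 1 remove [dzsh,cfxqe] add [kxwaz] -> 11 lines: gwbii kcy kxwaz wyf qvf esgf upo goh aerkx dxf xssnk
Hunk 3: at line 4 remove [esgf,upo] add [wbj] -> 10 lines: gwbii kcy kxwaz wyf qvf wbj goh aerkx dxf xssnk
Hunk 4: at line 2 remove [wyf,qvf,wbj] add [cbj] -> 8 lines: gwbii kcy kxwaz cbj goh aerkx dxf xssnk
Hunk 5: at line 2 remove [cbj] add [plp,wjqmf,gto] -> 10 lines: gwbii kcy kxwaz plp wjqmf gto goh aerkx dxf xssnk
Hunk 6: at line 2 remove [plp,wjqmf,gto] add [ejsx] -> 8 lines: gwbii kcy kxwaz ejsx goh aerkx dxf xssnk
Hunk 7: at line 4 remove [goh,aerkx,dxf] add [oyf] -> 6 lines: gwbii kcy kxwaz ejsx oyf xssnk
Final line count: 6

Answer: 6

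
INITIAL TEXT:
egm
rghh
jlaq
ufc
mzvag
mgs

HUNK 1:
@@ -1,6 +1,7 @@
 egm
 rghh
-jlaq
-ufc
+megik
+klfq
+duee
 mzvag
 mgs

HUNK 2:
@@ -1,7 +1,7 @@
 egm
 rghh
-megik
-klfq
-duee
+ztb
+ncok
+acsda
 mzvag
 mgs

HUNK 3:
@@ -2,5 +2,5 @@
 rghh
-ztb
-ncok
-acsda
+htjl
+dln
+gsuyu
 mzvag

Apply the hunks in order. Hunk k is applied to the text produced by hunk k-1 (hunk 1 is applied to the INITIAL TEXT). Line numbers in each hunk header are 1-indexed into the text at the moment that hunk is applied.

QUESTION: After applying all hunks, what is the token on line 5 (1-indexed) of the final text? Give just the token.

Answer: gsuyu

Derivation:
Hunk 1: at line 1 remove [jlaq,ufc] add [megik,klfq,duee] -> 7 lines: egm rghh megik klfq duee mzvag mgs
Hunk 2: at line 1 remove [megik,klfq,duee] add [ztb,ncok,acsda] -> 7 lines: egm rghh ztb ncok acsda mzvag mgs
Hunk 3: at line 2 remove [ztb,ncok,acsda] add [htjl,dln,gsuyu] -> 7 lines: egm rghh htjl dln gsuyu mzvag mgs
Final line 5: gsuyu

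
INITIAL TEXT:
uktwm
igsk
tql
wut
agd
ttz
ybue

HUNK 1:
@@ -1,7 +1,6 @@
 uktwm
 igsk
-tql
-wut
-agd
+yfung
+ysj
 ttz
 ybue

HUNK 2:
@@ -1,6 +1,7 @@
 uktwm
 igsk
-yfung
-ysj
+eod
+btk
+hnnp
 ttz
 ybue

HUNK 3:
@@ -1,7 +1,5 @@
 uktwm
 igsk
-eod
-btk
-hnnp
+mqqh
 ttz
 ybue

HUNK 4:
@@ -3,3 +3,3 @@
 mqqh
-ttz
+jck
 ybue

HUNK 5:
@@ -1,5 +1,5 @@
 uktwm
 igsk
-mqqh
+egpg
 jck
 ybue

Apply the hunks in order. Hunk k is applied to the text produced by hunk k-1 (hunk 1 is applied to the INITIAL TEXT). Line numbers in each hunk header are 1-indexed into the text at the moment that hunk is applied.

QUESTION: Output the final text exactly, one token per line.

Answer: uktwm
igsk
egpg
jck
ybue

Derivation:
Hunk 1: at line 1 remove [tql,wut,agd] add [yfung,ysj] -> 6 lines: uktwm igsk yfung ysj ttz ybue
Hunk 2: at line 1 remove [yfung,ysj] add [eod,btk,hnnp] -> 7 lines: uktwm igsk eod btk hnnp ttz ybue
Hunk 3: at line 1 remove [eod,btk,hnnp] add [mqqh] -> 5 lines: uktwm igsk mqqh ttz ybue
Hunk 4: at line 3 remove [ttz] add [jck] -> 5 lines: uktwm igsk mqqh jck ybue
Hunk 5: at line 1 remove [mqqh] add [egpg] -> 5 lines: uktwm igsk egpg jck ybue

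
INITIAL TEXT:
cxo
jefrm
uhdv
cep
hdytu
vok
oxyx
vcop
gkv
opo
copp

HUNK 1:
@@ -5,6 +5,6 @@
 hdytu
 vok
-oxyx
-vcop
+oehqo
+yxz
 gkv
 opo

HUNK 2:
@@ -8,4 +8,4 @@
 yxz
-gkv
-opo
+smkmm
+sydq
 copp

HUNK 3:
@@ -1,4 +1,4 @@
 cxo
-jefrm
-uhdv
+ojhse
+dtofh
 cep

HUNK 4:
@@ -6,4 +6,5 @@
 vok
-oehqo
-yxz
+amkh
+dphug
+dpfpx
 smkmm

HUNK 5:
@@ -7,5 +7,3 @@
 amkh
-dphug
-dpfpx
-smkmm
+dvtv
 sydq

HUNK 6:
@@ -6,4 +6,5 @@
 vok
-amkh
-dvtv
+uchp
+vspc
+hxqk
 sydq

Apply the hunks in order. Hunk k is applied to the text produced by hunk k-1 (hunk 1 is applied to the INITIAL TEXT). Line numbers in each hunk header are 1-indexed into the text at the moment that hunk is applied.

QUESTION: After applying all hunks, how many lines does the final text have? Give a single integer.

Answer: 11

Derivation:
Hunk 1: at line 5 remove [oxyx,vcop] add [oehqo,yxz] -> 11 lines: cxo jefrm uhdv cep hdytu vok oehqo yxz gkv opo copp
Hunk 2: at line 8 remove [gkv,opo] add [smkmm,sydq] -> 11 lines: cxo jefrm uhdv cep hdytu vok oehqo yxz smkmm sydq copp
Hunk 3: at line 1 remove [jefrm,uhdv] add [ojhse,dtofh] -> 11 lines: cxo ojhse dtofh cep hdytu vok oehqo yxz smkmm sydq copp
Hunk 4: at line 6 remove [oehqo,yxz] add [amkh,dphug,dpfpx] -> 12 lines: cxo ojhse dtofh cep hdytu vok amkh dphug dpfpx smkmm sydq copp
Hunk 5: at line 7 remove [dphug,dpfpx,smkmm] add [dvtv] -> 10 lines: cxo ojhse dtofh cep hdytu vok amkh dvtv sydq copp
Hunk 6: at line 6 remove [amkh,dvtv] add [uchp,vspc,hxqk] -> 11 lines: cxo ojhse dtofh cep hdytu vok uchp vspc hxqk sydq copp
Final line count: 11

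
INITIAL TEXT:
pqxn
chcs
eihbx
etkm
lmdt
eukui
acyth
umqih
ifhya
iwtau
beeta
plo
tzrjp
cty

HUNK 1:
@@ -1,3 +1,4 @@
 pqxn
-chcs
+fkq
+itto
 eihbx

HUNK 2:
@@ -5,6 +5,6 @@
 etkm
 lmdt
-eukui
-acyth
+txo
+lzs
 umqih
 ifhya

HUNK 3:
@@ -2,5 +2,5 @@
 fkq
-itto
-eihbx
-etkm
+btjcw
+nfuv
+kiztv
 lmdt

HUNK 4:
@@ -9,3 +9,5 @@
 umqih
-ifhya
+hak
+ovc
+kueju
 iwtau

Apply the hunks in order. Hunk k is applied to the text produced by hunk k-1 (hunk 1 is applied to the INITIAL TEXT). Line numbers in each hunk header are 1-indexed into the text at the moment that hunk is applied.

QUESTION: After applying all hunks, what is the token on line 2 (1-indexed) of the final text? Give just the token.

Hunk 1: at line 1 remove [chcs] add [fkq,itto] -> 15 lines: pqxn fkq itto eihbx etkm lmdt eukui acyth umqih ifhya iwtau beeta plo tzrjp cty
Hunk 2: at line 5 remove [eukui,acyth] add [txo,lzs] -> 15 lines: pqxn fkq itto eihbx etkm lmdt txo lzs umqih ifhya iwtau beeta plo tzrjp cty
Hunk 3: at line 2 remove [itto,eihbx,etkm] add [btjcw,nfuv,kiztv] -> 15 lines: pqxn fkq btjcw nfuv kiztv lmdt txo lzs umqih ifhya iwtau beeta plo tzrjp cty
Hunk 4: at line 9 remove [ifhya] add [hak,ovc,kueju] -> 17 lines: pqxn fkq btjcw nfuv kiztv lmdt txo lzs umqih hak ovc kueju iwtau beeta plo tzrjp cty
Final line 2: fkq

Answer: fkq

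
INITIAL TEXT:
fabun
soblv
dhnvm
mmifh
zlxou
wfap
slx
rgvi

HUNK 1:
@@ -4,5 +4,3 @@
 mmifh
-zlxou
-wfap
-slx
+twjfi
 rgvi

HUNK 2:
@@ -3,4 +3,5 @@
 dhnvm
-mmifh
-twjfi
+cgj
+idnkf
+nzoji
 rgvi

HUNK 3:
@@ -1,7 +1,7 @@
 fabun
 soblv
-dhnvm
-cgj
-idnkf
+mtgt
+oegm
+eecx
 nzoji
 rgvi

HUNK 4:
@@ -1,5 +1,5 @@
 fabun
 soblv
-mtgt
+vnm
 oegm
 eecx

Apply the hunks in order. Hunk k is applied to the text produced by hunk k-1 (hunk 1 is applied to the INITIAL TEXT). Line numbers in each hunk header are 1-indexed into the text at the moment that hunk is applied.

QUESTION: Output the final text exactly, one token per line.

Answer: fabun
soblv
vnm
oegm
eecx
nzoji
rgvi

Derivation:
Hunk 1: at line 4 remove [zlxou,wfap,slx] add [twjfi] -> 6 lines: fabun soblv dhnvm mmifh twjfi rgvi
Hunk 2: at line 3 remove [mmifh,twjfi] add [cgj,idnkf,nzoji] -> 7 lines: fabun soblv dhnvm cgj idnkf nzoji rgvi
Hunk 3: at line 1 remove [dhnvm,cgj,idnkf] add [mtgt,oegm,eecx] -> 7 lines: fabun soblv mtgt oegm eecx nzoji rgvi
Hunk 4: at line 1 remove [mtgt] add [vnm] -> 7 lines: fabun soblv vnm oegm eecx nzoji rgvi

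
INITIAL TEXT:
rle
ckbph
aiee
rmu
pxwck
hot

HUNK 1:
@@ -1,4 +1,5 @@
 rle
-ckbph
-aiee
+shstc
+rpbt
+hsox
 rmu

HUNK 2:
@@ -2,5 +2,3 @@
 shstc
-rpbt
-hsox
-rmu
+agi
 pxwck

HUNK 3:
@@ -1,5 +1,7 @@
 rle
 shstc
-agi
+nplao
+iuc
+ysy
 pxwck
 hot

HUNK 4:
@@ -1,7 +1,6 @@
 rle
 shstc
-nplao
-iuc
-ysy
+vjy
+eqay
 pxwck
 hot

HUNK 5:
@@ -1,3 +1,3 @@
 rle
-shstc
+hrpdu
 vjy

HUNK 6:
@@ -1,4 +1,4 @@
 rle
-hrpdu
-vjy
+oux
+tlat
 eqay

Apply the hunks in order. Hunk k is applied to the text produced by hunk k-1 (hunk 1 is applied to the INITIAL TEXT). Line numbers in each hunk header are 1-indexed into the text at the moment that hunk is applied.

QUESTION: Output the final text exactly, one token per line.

Hunk 1: at line 1 remove [ckbph,aiee] add [shstc,rpbt,hsox] -> 7 lines: rle shstc rpbt hsox rmu pxwck hot
Hunk 2: at line 2 remove [rpbt,hsox,rmu] add [agi] -> 5 lines: rle shstc agi pxwck hot
Hunk 3: at line 1 remove [agi] add [nplao,iuc,ysy] -> 7 lines: rle shstc nplao iuc ysy pxwck hot
Hunk 4: at line 1 remove [nplao,iuc,ysy] add [vjy,eqay] -> 6 lines: rle shstc vjy eqay pxwck hot
Hunk 5: at line 1 remove [shstc] add [hrpdu] -> 6 lines: rle hrpdu vjy eqay pxwck hot
Hunk 6: at line 1 remove [hrpdu,vjy] add [oux,tlat] -> 6 lines: rle oux tlat eqay pxwck hot

Answer: rle
oux
tlat
eqay
pxwck
hot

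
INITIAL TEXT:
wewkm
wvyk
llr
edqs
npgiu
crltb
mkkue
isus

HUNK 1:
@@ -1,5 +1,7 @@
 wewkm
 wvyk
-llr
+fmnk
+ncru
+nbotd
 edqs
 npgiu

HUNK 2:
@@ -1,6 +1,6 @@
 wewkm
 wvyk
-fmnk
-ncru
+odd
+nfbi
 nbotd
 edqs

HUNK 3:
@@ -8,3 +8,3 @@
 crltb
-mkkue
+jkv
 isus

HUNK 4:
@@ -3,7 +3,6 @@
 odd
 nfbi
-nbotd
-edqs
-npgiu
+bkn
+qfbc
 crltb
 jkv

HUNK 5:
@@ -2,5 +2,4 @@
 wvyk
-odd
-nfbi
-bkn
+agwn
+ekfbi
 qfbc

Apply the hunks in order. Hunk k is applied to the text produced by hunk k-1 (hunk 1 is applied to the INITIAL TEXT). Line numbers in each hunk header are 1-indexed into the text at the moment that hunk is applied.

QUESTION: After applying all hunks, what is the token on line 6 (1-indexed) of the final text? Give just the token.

Answer: crltb

Derivation:
Hunk 1: at line 1 remove [llr] add [fmnk,ncru,nbotd] -> 10 lines: wewkm wvyk fmnk ncru nbotd edqs npgiu crltb mkkue isus
Hunk 2: at line 1 remove [fmnk,ncru] add [odd,nfbi] -> 10 lines: wewkm wvyk odd nfbi nbotd edqs npgiu crltb mkkue isus
Hunk 3: at line 8 remove [mkkue] add [jkv] -> 10 lines: wewkm wvyk odd nfbi nbotd edqs npgiu crltb jkv isus
Hunk 4: at line 3 remove [nbotd,edqs,npgiu] add [bkn,qfbc] -> 9 lines: wewkm wvyk odd nfbi bkn qfbc crltb jkv isus
Hunk 5: at line 2 remove [odd,nfbi,bkn] add [agwn,ekfbi] -> 8 lines: wewkm wvyk agwn ekfbi qfbc crltb jkv isus
Final line 6: crltb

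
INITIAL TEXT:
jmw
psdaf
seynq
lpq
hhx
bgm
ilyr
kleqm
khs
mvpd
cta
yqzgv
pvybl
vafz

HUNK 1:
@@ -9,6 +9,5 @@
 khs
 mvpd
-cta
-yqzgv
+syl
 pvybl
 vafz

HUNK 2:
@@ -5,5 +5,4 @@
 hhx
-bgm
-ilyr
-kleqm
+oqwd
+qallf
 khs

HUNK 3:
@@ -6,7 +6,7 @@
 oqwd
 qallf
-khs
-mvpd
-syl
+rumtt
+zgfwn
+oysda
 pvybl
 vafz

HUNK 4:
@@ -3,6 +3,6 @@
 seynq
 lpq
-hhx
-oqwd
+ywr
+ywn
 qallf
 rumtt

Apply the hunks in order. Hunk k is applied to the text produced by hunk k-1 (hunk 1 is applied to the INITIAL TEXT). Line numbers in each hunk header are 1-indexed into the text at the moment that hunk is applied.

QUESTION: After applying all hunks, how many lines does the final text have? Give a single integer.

Answer: 12

Derivation:
Hunk 1: at line 9 remove [cta,yqzgv] add [syl] -> 13 lines: jmw psdaf seynq lpq hhx bgm ilyr kleqm khs mvpd syl pvybl vafz
Hunk 2: at line 5 remove [bgm,ilyr,kleqm] add [oqwd,qallf] -> 12 lines: jmw psdaf seynq lpq hhx oqwd qallf khs mvpd syl pvybl vafz
Hunk 3: at line 6 remove [khs,mvpd,syl] add [rumtt,zgfwn,oysda] -> 12 lines: jmw psdaf seynq lpq hhx oqwd qallf rumtt zgfwn oysda pvybl vafz
Hunk 4: at line 3 remove [hhx,oqwd] add [ywr,ywn] -> 12 lines: jmw psdaf seynq lpq ywr ywn qallf rumtt zgfwn oysda pvybl vafz
Final line count: 12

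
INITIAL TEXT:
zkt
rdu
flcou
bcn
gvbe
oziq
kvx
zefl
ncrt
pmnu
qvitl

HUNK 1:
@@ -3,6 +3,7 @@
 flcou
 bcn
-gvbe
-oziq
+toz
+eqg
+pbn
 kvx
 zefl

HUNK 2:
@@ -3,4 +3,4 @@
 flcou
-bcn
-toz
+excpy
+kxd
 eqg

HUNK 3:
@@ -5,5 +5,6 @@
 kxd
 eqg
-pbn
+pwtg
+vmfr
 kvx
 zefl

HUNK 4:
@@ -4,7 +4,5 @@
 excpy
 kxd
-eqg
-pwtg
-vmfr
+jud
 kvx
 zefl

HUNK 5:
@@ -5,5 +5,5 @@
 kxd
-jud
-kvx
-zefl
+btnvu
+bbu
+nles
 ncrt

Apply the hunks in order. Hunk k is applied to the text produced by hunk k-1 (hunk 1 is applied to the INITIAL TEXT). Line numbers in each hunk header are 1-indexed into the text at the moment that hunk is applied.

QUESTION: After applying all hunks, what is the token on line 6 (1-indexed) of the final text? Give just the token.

Hunk 1: at line 3 remove [gvbe,oziq] add [toz,eqg,pbn] -> 12 lines: zkt rdu flcou bcn toz eqg pbn kvx zefl ncrt pmnu qvitl
Hunk 2: at line 3 remove [bcn,toz] add [excpy,kxd] -> 12 lines: zkt rdu flcou excpy kxd eqg pbn kvx zefl ncrt pmnu qvitl
Hunk 3: at line 5 remove [pbn] add [pwtg,vmfr] -> 13 lines: zkt rdu flcou excpy kxd eqg pwtg vmfr kvx zefl ncrt pmnu qvitl
Hunk 4: at line 4 remove [eqg,pwtg,vmfr] add [jud] -> 11 lines: zkt rdu flcou excpy kxd jud kvx zefl ncrt pmnu qvitl
Hunk 5: at line 5 remove [jud,kvx,zefl] add [btnvu,bbu,nles] -> 11 lines: zkt rdu flcou excpy kxd btnvu bbu nles ncrt pmnu qvitl
Final line 6: btnvu

Answer: btnvu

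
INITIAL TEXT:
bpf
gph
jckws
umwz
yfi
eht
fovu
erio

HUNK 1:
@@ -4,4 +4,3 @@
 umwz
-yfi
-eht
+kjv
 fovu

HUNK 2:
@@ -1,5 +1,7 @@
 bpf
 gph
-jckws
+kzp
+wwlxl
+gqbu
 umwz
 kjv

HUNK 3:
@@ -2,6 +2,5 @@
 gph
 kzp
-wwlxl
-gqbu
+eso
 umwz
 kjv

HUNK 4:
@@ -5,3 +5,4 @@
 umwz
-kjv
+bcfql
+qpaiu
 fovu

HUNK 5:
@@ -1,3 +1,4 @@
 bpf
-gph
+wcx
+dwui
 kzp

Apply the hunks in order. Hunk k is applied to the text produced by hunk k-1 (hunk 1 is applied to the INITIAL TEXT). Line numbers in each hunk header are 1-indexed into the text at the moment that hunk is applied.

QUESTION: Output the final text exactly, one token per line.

Answer: bpf
wcx
dwui
kzp
eso
umwz
bcfql
qpaiu
fovu
erio

Derivation:
Hunk 1: at line 4 remove [yfi,eht] add [kjv] -> 7 lines: bpf gph jckws umwz kjv fovu erio
Hunk 2: at line 1 remove [jckws] add [kzp,wwlxl,gqbu] -> 9 lines: bpf gph kzp wwlxl gqbu umwz kjv fovu erio
Hunk 3: at line 2 remove [wwlxl,gqbu] add [eso] -> 8 lines: bpf gph kzp eso umwz kjv fovu erio
Hunk 4: at line 5 remove [kjv] add [bcfql,qpaiu] -> 9 lines: bpf gph kzp eso umwz bcfql qpaiu fovu erio
Hunk 5: at line 1 remove [gph] add [wcx,dwui] -> 10 lines: bpf wcx dwui kzp eso umwz bcfql qpaiu fovu erio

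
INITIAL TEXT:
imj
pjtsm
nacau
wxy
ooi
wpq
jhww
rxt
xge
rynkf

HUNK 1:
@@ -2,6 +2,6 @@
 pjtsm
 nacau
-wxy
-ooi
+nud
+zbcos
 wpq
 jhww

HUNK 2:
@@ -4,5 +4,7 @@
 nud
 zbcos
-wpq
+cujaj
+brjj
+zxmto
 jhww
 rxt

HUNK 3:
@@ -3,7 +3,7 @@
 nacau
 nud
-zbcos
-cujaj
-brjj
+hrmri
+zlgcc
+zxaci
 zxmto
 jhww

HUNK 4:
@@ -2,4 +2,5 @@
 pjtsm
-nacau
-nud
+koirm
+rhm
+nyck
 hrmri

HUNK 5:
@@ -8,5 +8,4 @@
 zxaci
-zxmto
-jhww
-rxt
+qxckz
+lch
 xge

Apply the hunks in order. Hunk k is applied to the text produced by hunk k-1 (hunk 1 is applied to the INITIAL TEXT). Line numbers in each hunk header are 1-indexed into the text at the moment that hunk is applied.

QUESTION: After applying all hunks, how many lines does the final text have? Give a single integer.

Answer: 12

Derivation:
Hunk 1: at line 2 remove [wxy,ooi] add [nud,zbcos] -> 10 lines: imj pjtsm nacau nud zbcos wpq jhww rxt xge rynkf
Hunk 2: at line 4 remove [wpq] add [cujaj,brjj,zxmto] -> 12 lines: imj pjtsm nacau nud zbcos cujaj brjj zxmto jhww rxt xge rynkf
Hunk 3: at line 3 remove [zbcos,cujaj,brjj] add [hrmri,zlgcc,zxaci] -> 12 lines: imj pjtsm nacau nud hrmri zlgcc zxaci zxmto jhww rxt xge rynkf
Hunk 4: at line 2 remove [nacau,nud] add [koirm,rhm,nyck] -> 13 lines: imj pjtsm koirm rhm nyck hrmri zlgcc zxaci zxmto jhww rxt xge rynkf
Hunk 5: at line 8 remove [zxmto,jhww,rxt] add [qxckz,lch] -> 12 lines: imj pjtsm koirm rhm nyck hrmri zlgcc zxaci qxckz lch xge rynkf
Final line count: 12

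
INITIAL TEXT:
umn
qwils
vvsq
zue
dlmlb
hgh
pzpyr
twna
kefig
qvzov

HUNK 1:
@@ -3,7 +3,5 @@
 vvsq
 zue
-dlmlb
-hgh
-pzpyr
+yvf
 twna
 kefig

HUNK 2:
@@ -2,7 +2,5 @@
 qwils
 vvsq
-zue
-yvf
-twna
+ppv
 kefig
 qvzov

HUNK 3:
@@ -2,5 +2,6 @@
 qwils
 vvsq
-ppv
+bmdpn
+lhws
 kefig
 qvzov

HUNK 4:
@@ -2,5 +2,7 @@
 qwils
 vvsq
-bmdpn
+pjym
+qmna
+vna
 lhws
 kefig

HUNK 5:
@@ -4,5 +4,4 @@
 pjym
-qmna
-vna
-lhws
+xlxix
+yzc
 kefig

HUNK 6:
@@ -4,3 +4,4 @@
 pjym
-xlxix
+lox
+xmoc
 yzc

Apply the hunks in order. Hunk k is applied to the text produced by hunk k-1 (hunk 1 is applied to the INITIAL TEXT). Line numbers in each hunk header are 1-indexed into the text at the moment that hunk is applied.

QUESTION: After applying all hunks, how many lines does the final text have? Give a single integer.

Hunk 1: at line 3 remove [dlmlb,hgh,pzpyr] add [yvf] -> 8 lines: umn qwils vvsq zue yvf twna kefig qvzov
Hunk 2: at line 2 remove [zue,yvf,twna] add [ppv] -> 6 lines: umn qwils vvsq ppv kefig qvzov
Hunk 3: at line 2 remove [ppv] add [bmdpn,lhws] -> 7 lines: umn qwils vvsq bmdpn lhws kefig qvzov
Hunk 4: at line 2 remove [bmdpn] add [pjym,qmna,vna] -> 9 lines: umn qwils vvsq pjym qmna vna lhws kefig qvzov
Hunk 5: at line 4 remove [qmna,vna,lhws] add [xlxix,yzc] -> 8 lines: umn qwils vvsq pjym xlxix yzc kefig qvzov
Hunk 6: at line 4 remove [xlxix] add [lox,xmoc] -> 9 lines: umn qwils vvsq pjym lox xmoc yzc kefig qvzov
Final line count: 9

Answer: 9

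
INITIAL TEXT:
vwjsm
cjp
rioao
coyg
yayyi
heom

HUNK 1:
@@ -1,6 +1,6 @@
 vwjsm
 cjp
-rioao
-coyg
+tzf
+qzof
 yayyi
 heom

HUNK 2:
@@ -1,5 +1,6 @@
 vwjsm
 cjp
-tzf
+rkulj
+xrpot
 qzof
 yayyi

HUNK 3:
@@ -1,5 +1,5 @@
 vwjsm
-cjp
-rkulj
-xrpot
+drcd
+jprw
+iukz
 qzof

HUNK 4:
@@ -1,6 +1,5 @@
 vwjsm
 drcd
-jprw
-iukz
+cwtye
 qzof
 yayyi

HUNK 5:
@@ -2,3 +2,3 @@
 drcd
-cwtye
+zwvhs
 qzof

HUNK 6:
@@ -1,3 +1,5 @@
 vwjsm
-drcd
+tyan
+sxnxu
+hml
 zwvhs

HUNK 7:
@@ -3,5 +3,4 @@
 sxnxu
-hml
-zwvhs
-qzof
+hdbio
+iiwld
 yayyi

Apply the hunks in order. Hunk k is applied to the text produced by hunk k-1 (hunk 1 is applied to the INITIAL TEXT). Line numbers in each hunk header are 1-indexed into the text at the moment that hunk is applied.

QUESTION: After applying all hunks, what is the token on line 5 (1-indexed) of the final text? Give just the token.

Hunk 1: at line 1 remove [rioao,coyg] add [tzf,qzof] -> 6 lines: vwjsm cjp tzf qzof yayyi heom
Hunk 2: at line 1 remove [tzf] add [rkulj,xrpot] -> 7 lines: vwjsm cjp rkulj xrpot qzof yayyi heom
Hunk 3: at line 1 remove [cjp,rkulj,xrpot] add [drcd,jprw,iukz] -> 7 lines: vwjsm drcd jprw iukz qzof yayyi heom
Hunk 4: at line 1 remove [jprw,iukz] add [cwtye] -> 6 lines: vwjsm drcd cwtye qzof yayyi heom
Hunk 5: at line 2 remove [cwtye] add [zwvhs] -> 6 lines: vwjsm drcd zwvhs qzof yayyi heom
Hunk 6: at line 1 remove [drcd] add [tyan,sxnxu,hml] -> 8 lines: vwjsm tyan sxnxu hml zwvhs qzof yayyi heom
Hunk 7: at line 3 remove [hml,zwvhs,qzof] add [hdbio,iiwld] -> 7 lines: vwjsm tyan sxnxu hdbio iiwld yayyi heom
Final line 5: iiwld

Answer: iiwld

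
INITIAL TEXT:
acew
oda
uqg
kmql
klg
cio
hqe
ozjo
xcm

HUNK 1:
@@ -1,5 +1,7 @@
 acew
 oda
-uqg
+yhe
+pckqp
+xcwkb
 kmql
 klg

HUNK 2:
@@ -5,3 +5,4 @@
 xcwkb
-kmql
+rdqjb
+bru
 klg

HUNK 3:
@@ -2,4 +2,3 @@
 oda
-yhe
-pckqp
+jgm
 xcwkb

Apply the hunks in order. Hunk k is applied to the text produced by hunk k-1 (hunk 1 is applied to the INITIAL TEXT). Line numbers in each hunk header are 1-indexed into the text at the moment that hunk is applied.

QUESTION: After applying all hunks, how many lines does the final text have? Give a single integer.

Hunk 1: at line 1 remove [uqg] add [yhe,pckqp,xcwkb] -> 11 lines: acew oda yhe pckqp xcwkb kmql klg cio hqe ozjo xcm
Hunk 2: at line 5 remove [kmql] add [rdqjb,bru] -> 12 lines: acew oda yhe pckqp xcwkb rdqjb bru klg cio hqe ozjo xcm
Hunk 3: at line 2 remove [yhe,pckqp] add [jgm] -> 11 lines: acew oda jgm xcwkb rdqjb bru klg cio hqe ozjo xcm
Final line count: 11

Answer: 11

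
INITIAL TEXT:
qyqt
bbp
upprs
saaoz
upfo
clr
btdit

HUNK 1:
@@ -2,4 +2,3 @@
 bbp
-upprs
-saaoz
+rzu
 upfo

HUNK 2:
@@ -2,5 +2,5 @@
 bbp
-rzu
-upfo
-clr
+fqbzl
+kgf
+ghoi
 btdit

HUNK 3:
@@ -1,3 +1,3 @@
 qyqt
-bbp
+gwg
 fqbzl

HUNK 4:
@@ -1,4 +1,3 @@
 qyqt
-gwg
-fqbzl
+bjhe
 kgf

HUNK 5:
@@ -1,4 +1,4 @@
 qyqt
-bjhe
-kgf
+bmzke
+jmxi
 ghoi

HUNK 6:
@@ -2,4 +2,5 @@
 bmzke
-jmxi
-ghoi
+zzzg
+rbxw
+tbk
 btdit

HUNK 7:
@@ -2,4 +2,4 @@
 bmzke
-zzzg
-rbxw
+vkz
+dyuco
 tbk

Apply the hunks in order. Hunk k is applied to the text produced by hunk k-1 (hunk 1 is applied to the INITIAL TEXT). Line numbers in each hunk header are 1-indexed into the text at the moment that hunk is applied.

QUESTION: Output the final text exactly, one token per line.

Hunk 1: at line 2 remove [upprs,saaoz] add [rzu] -> 6 lines: qyqt bbp rzu upfo clr btdit
Hunk 2: at line 2 remove [rzu,upfo,clr] add [fqbzl,kgf,ghoi] -> 6 lines: qyqt bbp fqbzl kgf ghoi btdit
Hunk 3: at line 1 remove [bbp] add [gwg] -> 6 lines: qyqt gwg fqbzl kgf ghoi btdit
Hunk 4: at line 1 remove [gwg,fqbzl] add [bjhe] -> 5 lines: qyqt bjhe kgf ghoi btdit
Hunk 5: at line 1 remove [bjhe,kgf] add [bmzke,jmxi] -> 5 lines: qyqt bmzke jmxi ghoi btdit
Hunk 6: at line 2 remove [jmxi,ghoi] add [zzzg,rbxw,tbk] -> 6 lines: qyqt bmzke zzzg rbxw tbk btdit
Hunk 7: at line 2 remove [zzzg,rbxw] add [vkz,dyuco] -> 6 lines: qyqt bmzke vkz dyuco tbk btdit

Answer: qyqt
bmzke
vkz
dyuco
tbk
btdit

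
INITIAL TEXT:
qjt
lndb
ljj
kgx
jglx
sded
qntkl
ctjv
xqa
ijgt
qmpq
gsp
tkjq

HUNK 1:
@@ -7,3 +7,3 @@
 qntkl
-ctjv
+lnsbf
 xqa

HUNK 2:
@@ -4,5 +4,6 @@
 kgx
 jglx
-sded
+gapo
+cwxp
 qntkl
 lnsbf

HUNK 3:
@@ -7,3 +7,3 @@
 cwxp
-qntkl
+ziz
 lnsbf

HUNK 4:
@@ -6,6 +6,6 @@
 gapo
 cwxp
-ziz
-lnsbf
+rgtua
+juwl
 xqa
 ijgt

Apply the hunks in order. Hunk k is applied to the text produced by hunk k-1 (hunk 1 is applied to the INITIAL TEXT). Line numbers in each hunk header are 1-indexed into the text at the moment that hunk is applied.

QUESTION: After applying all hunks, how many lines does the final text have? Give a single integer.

Answer: 14

Derivation:
Hunk 1: at line 7 remove [ctjv] add [lnsbf] -> 13 lines: qjt lndb ljj kgx jglx sded qntkl lnsbf xqa ijgt qmpq gsp tkjq
Hunk 2: at line 4 remove [sded] add [gapo,cwxp] -> 14 lines: qjt lndb ljj kgx jglx gapo cwxp qntkl lnsbf xqa ijgt qmpq gsp tkjq
Hunk 3: at line 7 remove [qntkl] add [ziz] -> 14 lines: qjt lndb ljj kgx jglx gapo cwxp ziz lnsbf xqa ijgt qmpq gsp tkjq
Hunk 4: at line 6 remove [ziz,lnsbf] add [rgtua,juwl] -> 14 lines: qjt lndb ljj kgx jglx gapo cwxp rgtua juwl xqa ijgt qmpq gsp tkjq
Final line count: 14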